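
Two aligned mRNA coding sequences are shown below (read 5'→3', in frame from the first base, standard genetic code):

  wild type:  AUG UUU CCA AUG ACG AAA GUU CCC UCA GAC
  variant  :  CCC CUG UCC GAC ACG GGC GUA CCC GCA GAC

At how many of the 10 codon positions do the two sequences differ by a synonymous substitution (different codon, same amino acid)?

Codon 1: AUG Met / CCC Pro — nonsynonymous.
Codon 2: UUU Phe / CUG Leu — nonsynonymous.
Codon 3: CCA Pro / UCC Ser — nonsynonymous.
Codon 4: AUG Met / GAC Asp — nonsynonymous.
Codon 5: ACG Thr / ACG Thr — identical.
Codon 6: AAA Lys / GGC Gly — nonsynonymous.
Codon 7: GUU Val / GUA Val — synonymous.
Codon 8: CCC Pro / CCC Pro — identical.
Codon 9: UCA Ser / GCA Ala — nonsynonymous.
Codon 10: GAC Asp / GAC Asp — identical.
Synonymous differences: 1.

1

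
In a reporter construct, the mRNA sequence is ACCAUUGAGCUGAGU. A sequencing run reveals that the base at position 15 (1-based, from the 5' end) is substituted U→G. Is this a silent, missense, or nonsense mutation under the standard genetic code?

Position 15 falls in codon 5: AGU → Ser.
After the substitution the codon is AGG → Arg.
Ser ≠ Arg, so this is a missense mutation.

missense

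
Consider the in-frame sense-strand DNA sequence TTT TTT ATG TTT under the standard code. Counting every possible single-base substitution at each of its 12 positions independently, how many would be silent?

3

Codon 1 (TTT, Phe): 1 synonymous substitution.
Codon 2 (TTT, Phe): 1 synonymous substitution.
Codon 3 (ATG, Met): 0 synonymous substitutions.
Codon 4 (TTT, Phe): 1 synonymous substitution.
Total: 1 + 1 + 0 + 1 = 3.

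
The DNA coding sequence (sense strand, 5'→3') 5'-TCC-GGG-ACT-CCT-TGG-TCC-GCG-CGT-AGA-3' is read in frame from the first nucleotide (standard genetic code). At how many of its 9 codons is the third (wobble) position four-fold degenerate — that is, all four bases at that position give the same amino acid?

Codon 1 TCC (Ser): third position 4-fold.
Codon 2 GGG (Gly): third position 4-fold.
Codon 3 ACT (Thr): third position 4-fold.
Codon 4 CCT (Pro): third position 4-fold.
Codon 5 TGG (Trp): third position 1-fold.
Codon 6 TCC (Ser): third position 4-fold.
Codon 7 GCG (Ala): third position 4-fold.
Codon 8 CGT (Arg): third position 4-fold.
Codon 9 AGA (Arg): third position 2-fold.
Four-fold degenerate third positions: 7.

7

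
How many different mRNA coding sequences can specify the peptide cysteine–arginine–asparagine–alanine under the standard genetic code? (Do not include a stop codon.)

Cys: 2 codons.
Arg: 6 codons.
Asn: 2 codons.
Ala: 4 codons.
2 × 6 × 2 × 4 = 96.

96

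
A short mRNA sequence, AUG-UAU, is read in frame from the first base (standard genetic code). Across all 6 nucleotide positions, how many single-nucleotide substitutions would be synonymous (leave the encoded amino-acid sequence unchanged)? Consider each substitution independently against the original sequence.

Codon 1 (AUG, Met): 0 synonymous substitutions.
Codon 2 (UAU, Tyr): 1 synonymous substitution.
Total: 0 + 1 = 1.

1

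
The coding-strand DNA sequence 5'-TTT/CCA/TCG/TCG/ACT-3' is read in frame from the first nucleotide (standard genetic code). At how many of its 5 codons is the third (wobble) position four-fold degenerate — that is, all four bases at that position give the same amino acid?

Codon 1 TTT (Phe): third position 2-fold.
Codon 2 CCA (Pro): third position 4-fold.
Codon 3 TCG (Ser): third position 4-fold.
Codon 4 TCG (Ser): third position 4-fold.
Codon 5 ACT (Thr): third position 4-fold.
Four-fold degenerate third positions: 4.

4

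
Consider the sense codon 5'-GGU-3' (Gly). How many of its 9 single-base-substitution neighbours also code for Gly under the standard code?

Position 1: none → 0 synonymous.
Position 2: none → 0 synonymous.
Position 3: GGC, GGA, GGG → 3 synonymous.
Total: 0 + 0 + 3 = 3.

3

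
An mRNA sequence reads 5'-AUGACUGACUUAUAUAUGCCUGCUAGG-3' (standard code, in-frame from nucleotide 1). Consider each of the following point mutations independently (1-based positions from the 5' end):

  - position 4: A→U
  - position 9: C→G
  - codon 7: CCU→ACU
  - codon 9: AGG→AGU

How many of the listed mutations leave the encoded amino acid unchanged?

0

Codon 2: ACU (Thr) → UCU (Ser) — missense.
Codon 3: GAC (Asp) → GAG (Glu) — missense.
Codon 7: CCU (Pro) → ACU (Thr) — missense.
Codon 9: AGG (Arg) → AGU (Ser) — missense.
Synonymous: 0 of 4.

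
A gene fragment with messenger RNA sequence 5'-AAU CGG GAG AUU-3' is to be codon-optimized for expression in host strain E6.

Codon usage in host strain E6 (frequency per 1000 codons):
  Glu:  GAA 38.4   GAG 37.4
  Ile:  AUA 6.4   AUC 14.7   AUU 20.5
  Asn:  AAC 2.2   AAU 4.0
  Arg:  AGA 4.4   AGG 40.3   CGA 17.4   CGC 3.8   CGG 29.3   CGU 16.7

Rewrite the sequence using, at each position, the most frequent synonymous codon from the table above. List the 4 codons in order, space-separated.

Codon 1 (Asn): best is AAU at 4.0.
Codon 2 (Arg): best is AGG at 40.3.
Codon 3 (Glu): best is GAA at 38.4.
Codon 4 (Ile): best is AUU at 20.5.

AAU AGG GAA AUU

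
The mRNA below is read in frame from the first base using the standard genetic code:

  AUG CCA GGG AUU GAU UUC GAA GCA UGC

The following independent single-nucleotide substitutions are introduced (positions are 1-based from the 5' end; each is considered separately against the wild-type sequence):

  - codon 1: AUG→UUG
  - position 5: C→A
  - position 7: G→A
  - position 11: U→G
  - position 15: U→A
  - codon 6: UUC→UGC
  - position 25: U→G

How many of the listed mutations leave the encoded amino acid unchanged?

0

Codon 1: AUG (Met) → UUG (Leu) — missense.
Codon 2: CCA (Pro) → CAA (Gln) — missense.
Codon 3: GGG (Gly) → AGG (Arg) — missense.
Codon 4: AUU (Ile) → AGU (Ser) — missense.
Codon 5: GAU (Asp) → GAA (Glu) — missense.
Codon 6: UUC (Phe) → UGC (Cys) — missense.
Codon 9: UGC (Cys) → GGC (Gly) — missense.
Synonymous: 0 of 7.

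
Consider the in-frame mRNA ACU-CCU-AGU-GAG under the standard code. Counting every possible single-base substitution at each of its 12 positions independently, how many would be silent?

Codon 1 (ACU, Thr): 3 synonymous substitutions.
Codon 2 (CCU, Pro): 3 synonymous substitutions.
Codon 3 (AGU, Ser): 1 synonymous substitution.
Codon 4 (GAG, Glu): 1 synonymous substitution.
Total: 3 + 3 + 1 + 1 = 8.

8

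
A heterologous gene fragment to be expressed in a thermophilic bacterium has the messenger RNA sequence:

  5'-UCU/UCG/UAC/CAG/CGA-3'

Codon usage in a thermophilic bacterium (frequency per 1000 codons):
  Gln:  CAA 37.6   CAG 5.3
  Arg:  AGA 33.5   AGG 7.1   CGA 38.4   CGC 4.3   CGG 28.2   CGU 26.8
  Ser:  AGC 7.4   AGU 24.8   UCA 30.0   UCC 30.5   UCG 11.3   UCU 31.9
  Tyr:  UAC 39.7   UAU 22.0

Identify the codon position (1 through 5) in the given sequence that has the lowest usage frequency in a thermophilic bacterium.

4

Codon 1 UCU (Ser): 31.9 per 1000.
Codon 2 UCG (Ser): 11.3 per 1000.
Codon 3 UAC (Tyr): 39.7 per 1000.
Codon 4 CAG (Gln): 5.3 per 1000.
Codon 5 CGA (Arg): 38.4 per 1000.
Lowest frequency is 5.3 at codon 4.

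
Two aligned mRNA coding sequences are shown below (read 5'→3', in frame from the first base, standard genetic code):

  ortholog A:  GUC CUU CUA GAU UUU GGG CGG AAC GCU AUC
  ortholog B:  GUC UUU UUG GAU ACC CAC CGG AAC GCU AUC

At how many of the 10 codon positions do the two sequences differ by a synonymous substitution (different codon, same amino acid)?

1

Codon 1: GUC Val / GUC Val — identical.
Codon 2: CUU Leu / UUU Phe — nonsynonymous.
Codon 3: CUA Leu / UUG Leu — synonymous.
Codon 4: GAU Asp / GAU Asp — identical.
Codon 5: UUU Phe / ACC Thr — nonsynonymous.
Codon 6: GGG Gly / CAC His — nonsynonymous.
Codon 7: CGG Arg / CGG Arg — identical.
Codon 8: AAC Asn / AAC Asn — identical.
Codon 9: GCU Ala / GCU Ala — identical.
Codon 10: AUC Ile / AUC Ile — identical.
Synonymous differences: 1.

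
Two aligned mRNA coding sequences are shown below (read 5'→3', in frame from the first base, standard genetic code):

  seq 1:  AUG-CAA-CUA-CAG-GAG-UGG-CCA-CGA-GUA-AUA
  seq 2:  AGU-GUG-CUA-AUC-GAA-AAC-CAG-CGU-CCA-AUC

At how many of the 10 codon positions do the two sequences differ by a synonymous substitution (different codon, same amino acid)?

Codon 1: AUG Met / AGU Ser — nonsynonymous.
Codon 2: CAA Gln / GUG Val — nonsynonymous.
Codon 3: CUA Leu / CUA Leu — identical.
Codon 4: CAG Gln / AUC Ile — nonsynonymous.
Codon 5: GAG Glu / GAA Glu — synonymous.
Codon 6: UGG Trp / AAC Asn — nonsynonymous.
Codon 7: CCA Pro / CAG Gln — nonsynonymous.
Codon 8: CGA Arg / CGU Arg — synonymous.
Codon 9: GUA Val / CCA Pro — nonsynonymous.
Codon 10: AUA Ile / AUC Ile — synonymous.
Synonymous differences: 3.

3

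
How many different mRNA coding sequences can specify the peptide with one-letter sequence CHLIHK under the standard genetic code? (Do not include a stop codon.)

288

Cys: 2 codons.
His: 2 codons.
Leu: 6 codons.
Ile: 3 codons.
His: 2 codons.
Lys: 2 codons.
2 × 2 × 6 × 3 × 2 × 2 = 288.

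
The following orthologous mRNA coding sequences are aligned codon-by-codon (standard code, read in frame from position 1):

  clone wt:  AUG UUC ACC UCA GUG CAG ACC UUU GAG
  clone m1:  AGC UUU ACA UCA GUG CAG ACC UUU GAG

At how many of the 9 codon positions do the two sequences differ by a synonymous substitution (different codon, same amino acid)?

2

Codon 1: AUG Met / AGC Ser — nonsynonymous.
Codon 2: UUC Phe / UUU Phe — synonymous.
Codon 3: ACC Thr / ACA Thr — synonymous.
Codon 4: UCA Ser / UCA Ser — identical.
Codon 5: GUG Val / GUG Val — identical.
Codon 6: CAG Gln / CAG Gln — identical.
Codon 7: ACC Thr / ACC Thr — identical.
Codon 8: UUU Phe / UUU Phe — identical.
Codon 9: GAG Glu / GAG Glu — identical.
Synonymous differences: 2.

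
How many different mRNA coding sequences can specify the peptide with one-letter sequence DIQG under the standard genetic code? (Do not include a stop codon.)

48

Asp: 2 codons.
Ile: 3 codons.
Gln: 2 codons.
Gly: 4 codons.
2 × 3 × 2 × 4 = 48.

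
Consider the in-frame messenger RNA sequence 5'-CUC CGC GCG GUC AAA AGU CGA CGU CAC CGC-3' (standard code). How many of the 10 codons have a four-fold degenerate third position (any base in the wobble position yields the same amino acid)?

7

Codon 1 CUC (Leu): third position 4-fold.
Codon 2 CGC (Arg): third position 4-fold.
Codon 3 GCG (Ala): third position 4-fold.
Codon 4 GUC (Val): third position 4-fold.
Codon 5 AAA (Lys): third position 2-fold.
Codon 6 AGU (Ser): third position 2-fold.
Codon 7 CGA (Arg): third position 4-fold.
Codon 8 CGU (Arg): third position 4-fold.
Codon 9 CAC (His): third position 2-fold.
Codon 10 CGC (Arg): third position 4-fold.
Four-fold degenerate third positions: 7.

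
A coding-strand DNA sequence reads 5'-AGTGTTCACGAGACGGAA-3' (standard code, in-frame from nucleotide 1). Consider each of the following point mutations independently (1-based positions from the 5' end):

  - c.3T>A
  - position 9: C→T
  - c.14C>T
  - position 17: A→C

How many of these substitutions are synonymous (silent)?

1

Codon 1: AGT (Ser) → AGA (Arg) — missense.
Codon 3: CAC (His) → CAT (His) — synonymous.
Codon 5: ACG (Thr) → ATG (Met) — missense.
Codon 6: GAA (Glu) → GCA (Ala) — missense.
Synonymous: 1 of 4.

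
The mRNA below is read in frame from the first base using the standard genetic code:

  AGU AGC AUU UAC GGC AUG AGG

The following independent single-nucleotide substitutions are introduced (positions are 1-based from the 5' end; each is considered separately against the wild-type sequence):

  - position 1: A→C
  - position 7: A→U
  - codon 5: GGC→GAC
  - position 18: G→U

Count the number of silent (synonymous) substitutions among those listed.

Codon 1: AGU (Ser) → CGU (Arg) — missense.
Codon 3: AUU (Ile) → UUU (Phe) — missense.
Codon 5: GGC (Gly) → GAC (Asp) — missense.
Codon 6: AUG (Met) → AUU (Ile) — missense.
Synonymous: 0 of 4.

0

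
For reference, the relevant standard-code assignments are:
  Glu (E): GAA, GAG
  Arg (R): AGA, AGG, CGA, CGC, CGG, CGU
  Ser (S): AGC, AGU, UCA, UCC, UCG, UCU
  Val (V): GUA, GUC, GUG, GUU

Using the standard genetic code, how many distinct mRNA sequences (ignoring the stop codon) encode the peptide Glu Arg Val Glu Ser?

Glu: 2 codons.
Arg: 6 codons.
Val: 4 codons.
Glu: 2 codons.
Ser: 6 codons.
2 × 6 × 4 × 2 × 6 = 576.

576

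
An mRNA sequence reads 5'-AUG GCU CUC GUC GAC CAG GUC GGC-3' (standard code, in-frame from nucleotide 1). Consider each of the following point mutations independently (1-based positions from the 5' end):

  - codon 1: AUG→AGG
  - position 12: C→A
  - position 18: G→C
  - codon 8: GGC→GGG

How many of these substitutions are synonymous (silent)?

2

Codon 1: AUG (Met) → AGG (Arg) — missense.
Codon 4: GUC (Val) → GUA (Val) — synonymous.
Codon 6: CAG (Gln) → CAC (His) — missense.
Codon 8: GGC (Gly) → GGG (Gly) — synonymous.
Synonymous: 2 of 4.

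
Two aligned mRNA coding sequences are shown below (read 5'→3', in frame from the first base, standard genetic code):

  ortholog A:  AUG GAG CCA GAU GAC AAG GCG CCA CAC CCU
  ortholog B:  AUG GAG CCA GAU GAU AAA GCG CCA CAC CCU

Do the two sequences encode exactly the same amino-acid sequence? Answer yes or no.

yes

Codon 1: AUG Met / AUG Met — identical.
Codon 2: GAG Glu / GAG Glu — identical.
Codon 3: CCA Pro / CCA Pro — identical.
Codon 4: GAU Asp / GAU Asp — identical.
Codon 5: GAC Asp / GAU Asp — synonymous.
Codon 6: AAG Lys / AAA Lys — synonymous.
Codon 7: GCG Ala / GCG Ala — identical.
Codon 8: CCA Pro / CCA Pro — identical.
Codon 9: CAC His / CAC His — identical.
Codon 10: CCU Pro / CCU Pro — identical.
Nonsynonymous differences: 0 → same protein.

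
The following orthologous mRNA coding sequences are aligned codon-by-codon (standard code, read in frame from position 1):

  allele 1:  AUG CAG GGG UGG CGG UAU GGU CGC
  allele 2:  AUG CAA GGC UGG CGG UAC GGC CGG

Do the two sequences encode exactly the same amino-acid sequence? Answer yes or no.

Codon 1: AUG Met / AUG Met — identical.
Codon 2: CAG Gln / CAA Gln — synonymous.
Codon 3: GGG Gly / GGC Gly — synonymous.
Codon 4: UGG Trp / UGG Trp — identical.
Codon 5: CGG Arg / CGG Arg — identical.
Codon 6: UAU Tyr / UAC Tyr — synonymous.
Codon 7: GGU Gly / GGC Gly — synonymous.
Codon 8: CGC Arg / CGG Arg — synonymous.
Nonsynonymous differences: 0 → same protein.

yes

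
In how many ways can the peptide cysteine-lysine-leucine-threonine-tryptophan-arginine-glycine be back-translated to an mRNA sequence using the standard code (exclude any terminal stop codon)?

Cys: 2 codons.
Lys: 2 codons.
Leu: 6 codons.
Thr: 4 codons.
Trp: 1 codon.
Arg: 6 codons.
Gly: 4 codons.
2 × 2 × 6 × 4 × 1 × 6 × 4 = 2304.

2304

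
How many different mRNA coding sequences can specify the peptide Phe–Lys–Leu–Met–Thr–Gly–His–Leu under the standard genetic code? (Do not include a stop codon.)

Phe: 2 codons.
Lys: 2 codons.
Leu: 6 codons.
Met: 1 codon.
Thr: 4 codons.
Gly: 4 codons.
His: 2 codons.
Leu: 6 codons.
2 × 2 × 6 × 1 × 4 × 4 × 2 × 6 = 4608.

4608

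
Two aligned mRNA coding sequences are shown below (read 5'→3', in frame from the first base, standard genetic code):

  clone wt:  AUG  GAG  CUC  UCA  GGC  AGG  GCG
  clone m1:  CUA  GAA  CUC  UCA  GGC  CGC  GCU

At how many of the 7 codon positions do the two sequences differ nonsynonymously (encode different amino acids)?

1

Codon 1: AUG Met / CUA Leu — nonsynonymous.
Codon 2: GAG Glu / GAA Glu — synonymous.
Codon 3: CUC Leu / CUC Leu — identical.
Codon 4: UCA Ser / UCA Ser — identical.
Codon 5: GGC Gly / GGC Gly — identical.
Codon 6: AGG Arg / CGC Arg — synonymous.
Codon 7: GCG Ala / GCU Ala — synonymous.
Nonsynonymous differences: 1.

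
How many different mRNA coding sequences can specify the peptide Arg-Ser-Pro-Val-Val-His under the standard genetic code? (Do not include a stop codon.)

4608

Arg: 6 codons.
Ser: 6 codons.
Pro: 4 codons.
Val: 4 codons.
Val: 4 codons.
His: 2 codons.
6 × 6 × 4 × 4 × 4 × 2 = 4608.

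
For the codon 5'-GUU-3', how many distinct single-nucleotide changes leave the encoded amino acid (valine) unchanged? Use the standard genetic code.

3

Position 1: none → 0 synonymous.
Position 2: none → 0 synonymous.
Position 3: GUC, GUA, GUG → 3 synonymous.
Total: 0 + 0 + 3 = 3.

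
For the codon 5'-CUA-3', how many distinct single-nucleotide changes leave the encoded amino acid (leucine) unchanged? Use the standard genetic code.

4

Position 1: UUA → 1 synonymous.
Position 2: none → 0 synonymous.
Position 3: CUU, CUC, CUG → 3 synonymous.
Total: 1 + 0 + 3 = 4.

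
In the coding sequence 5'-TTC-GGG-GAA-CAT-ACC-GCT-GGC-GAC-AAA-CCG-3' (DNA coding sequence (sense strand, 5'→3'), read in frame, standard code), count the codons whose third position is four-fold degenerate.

5

Codon 1 TTC (Phe): third position 2-fold.
Codon 2 GGG (Gly): third position 4-fold.
Codon 3 GAA (Glu): third position 2-fold.
Codon 4 CAT (His): third position 2-fold.
Codon 5 ACC (Thr): third position 4-fold.
Codon 6 GCT (Ala): third position 4-fold.
Codon 7 GGC (Gly): third position 4-fold.
Codon 8 GAC (Asp): third position 2-fold.
Codon 9 AAA (Lys): third position 2-fold.
Codon 10 CCG (Pro): third position 4-fold.
Four-fold degenerate third positions: 5.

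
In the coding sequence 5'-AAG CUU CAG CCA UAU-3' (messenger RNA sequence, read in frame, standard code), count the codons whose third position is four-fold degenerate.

Codon 1 AAG (Lys): third position 2-fold.
Codon 2 CUU (Leu): third position 4-fold.
Codon 3 CAG (Gln): third position 2-fold.
Codon 4 CCA (Pro): third position 4-fold.
Codon 5 UAU (Tyr): third position 2-fold.
Four-fold degenerate third positions: 2.

2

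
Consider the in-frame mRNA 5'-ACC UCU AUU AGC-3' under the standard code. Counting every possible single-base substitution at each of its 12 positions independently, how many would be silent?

9

Codon 1 (ACC, Thr): 3 synonymous substitutions.
Codon 2 (UCU, Ser): 3 synonymous substitutions.
Codon 3 (AUU, Ile): 2 synonymous substitutions.
Codon 4 (AGC, Ser): 1 synonymous substitution.
Total: 3 + 3 + 2 + 1 = 9.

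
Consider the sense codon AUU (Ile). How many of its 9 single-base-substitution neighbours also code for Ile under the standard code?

Position 1: none → 0 synonymous.
Position 2: none → 0 synonymous.
Position 3: AUC, AUA → 2 synonymous.
Total: 0 + 0 + 2 = 2.

2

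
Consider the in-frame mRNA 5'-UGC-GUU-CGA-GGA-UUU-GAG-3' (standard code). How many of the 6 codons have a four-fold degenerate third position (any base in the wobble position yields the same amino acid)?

3

Codon 1 UGC (Cys): third position 2-fold.
Codon 2 GUU (Val): third position 4-fold.
Codon 3 CGA (Arg): third position 4-fold.
Codon 4 GGA (Gly): third position 4-fold.
Codon 5 UUU (Phe): third position 2-fold.
Codon 6 GAG (Glu): third position 2-fold.
Four-fold degenerate third positions: 3.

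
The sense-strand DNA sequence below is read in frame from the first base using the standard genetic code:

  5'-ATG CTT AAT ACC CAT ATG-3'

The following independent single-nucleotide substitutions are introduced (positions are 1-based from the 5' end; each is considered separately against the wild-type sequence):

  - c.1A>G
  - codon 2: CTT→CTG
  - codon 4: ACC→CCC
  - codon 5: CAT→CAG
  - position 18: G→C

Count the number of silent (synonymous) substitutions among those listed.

Codon 1: ATG (Met) → GTG (Val) — missense.
Codon 2: CTT (Leu) → CTG (Leu) — synonymous.
Codon 4: ACC (Thr) → CCC (Pro) — missense.
Codon 5: CAT (His) → CAG (Gln) — missense.
Codon 6: ATG (Met) → ATC (Ile) — missense.
Synonymous: 1 of 5.

1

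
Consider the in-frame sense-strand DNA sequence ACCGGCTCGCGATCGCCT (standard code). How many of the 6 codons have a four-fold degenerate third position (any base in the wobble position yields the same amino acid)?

Codon 1 ACC (Thr): third position 4-fold.
Codon 2 GGC (Gly): third position 4-fold.
Codon 3 TCG (Ser): third position 4-fold.
Codon 4 CGA (Arg): third position 4-fold.
Codon 5 TCG (Ser): third position 4-fold.
Codon 6 CCT (Pro): third position 4-fold.
Four-fold degenerate third positions: 6.

6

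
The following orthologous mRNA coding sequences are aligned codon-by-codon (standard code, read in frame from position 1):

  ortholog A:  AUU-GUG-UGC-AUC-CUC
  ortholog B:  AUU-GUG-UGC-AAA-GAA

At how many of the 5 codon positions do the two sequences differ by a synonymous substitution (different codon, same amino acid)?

0

Codon 1: AUU Ile / AUU Ile — identical.
Codon 2: GUG Val / GUG Val — identical.
Codon 3: UGC Cys / UGC Cys — identical.
Codon 4: AUC Ile / AAA Lys — nonsynonymous.
Codon 5: CUC Leu / GAA Glu — nonsynonymous.
Synonymous differences: 0.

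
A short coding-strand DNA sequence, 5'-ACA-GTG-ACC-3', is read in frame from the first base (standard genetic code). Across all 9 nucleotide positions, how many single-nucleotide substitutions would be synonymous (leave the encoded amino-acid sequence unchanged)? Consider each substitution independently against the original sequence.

Codon 1 (ACA, Thr): 3 synonymous substitutions.
Codon 2 (GTG, Val): 3 synonymous substitutions.
Codon 3 (ACC, Thr): 3 synonymous substitutions.
Total: 3 + 3 + 3 = 9.

9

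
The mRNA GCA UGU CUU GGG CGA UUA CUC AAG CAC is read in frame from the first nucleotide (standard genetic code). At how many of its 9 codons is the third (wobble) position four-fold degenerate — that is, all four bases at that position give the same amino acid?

5

Codon 1 GCA (Ala): third position 4-fold.
Codon 2 UGU (Cys): third position 2-fold.
Codon 3 CUU (Leu): third position 4-fold.
Codon 4 GGG (Gly): third position 4-fold.
Codon 5 CGA (Arg): third position 4-fold.
Codon 6 UUA (Leu): third position 2-fold.
Codon 7 CUC (Leu): third position 4-fold.
Codon 8 AAG (Lys): third position 2-fold.
Codon 9 CAC (His): third position 2-fold.
Four-fold degenerate third positions: 5.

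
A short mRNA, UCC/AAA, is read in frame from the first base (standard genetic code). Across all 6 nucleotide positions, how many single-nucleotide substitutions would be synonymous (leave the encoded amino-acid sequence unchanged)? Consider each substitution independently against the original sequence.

4

Codon 1 (UCC, Ser): 3 synonymous substitutions.
Codon 2 (AAA, Lys): 1 synonymous substitution.
Total: 3 + 1 = 4.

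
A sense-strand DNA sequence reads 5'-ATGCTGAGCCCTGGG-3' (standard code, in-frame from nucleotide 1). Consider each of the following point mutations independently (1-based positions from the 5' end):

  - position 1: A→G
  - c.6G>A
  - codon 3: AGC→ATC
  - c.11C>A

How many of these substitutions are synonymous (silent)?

Codon 1: ATG (Met) → GTG (Val) — missense.
Codon 2: CTG (Leu) → CTA (Leu) — synonymous.
Codon 3: AGC (Ser) → ATC (Ile) — missense.
Codon 4: CCT (Pro) → CAT (His) — missense.
Synonymous: 1 of 4.

1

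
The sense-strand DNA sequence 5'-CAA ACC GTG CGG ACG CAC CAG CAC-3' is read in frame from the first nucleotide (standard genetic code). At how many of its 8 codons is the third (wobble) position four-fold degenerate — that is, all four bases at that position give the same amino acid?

4

Codon 1 CAA (Gln): third position 2-fold.
Codon 2 ACC (Thr): third position 4-fold.
Codon 3 GTG (Val): third position 4-fold.
Codon 4 CGG (Arg): third position 4-fold.
Codon 5 ACG (Thr): third position 4-fold.
Codon 6 CAC (His): third position 2-fold.
Codon 7 CAG (Gln): third position 2-fold.
Codon 8 CAC (His): third position 2-fold.
Four-fold degenerate third positions: 4.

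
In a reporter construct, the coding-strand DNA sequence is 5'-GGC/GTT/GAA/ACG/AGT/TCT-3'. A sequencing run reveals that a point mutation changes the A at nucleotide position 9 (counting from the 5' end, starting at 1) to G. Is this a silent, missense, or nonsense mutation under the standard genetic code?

silent

Position 9 falls in codon 3: GAA → Glu.
After the substitution the codon is GAG → Glu.
Both encode Glu, so the change is synonymous.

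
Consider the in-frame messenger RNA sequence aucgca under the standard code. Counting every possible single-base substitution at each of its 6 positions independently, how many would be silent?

Codon 1 (AUC, Ile): 2 synonymous substitutions.
Codon 2 (GCA, Ala): 3 synonymous substitutions.
Total: 2 + 3 = 5.

5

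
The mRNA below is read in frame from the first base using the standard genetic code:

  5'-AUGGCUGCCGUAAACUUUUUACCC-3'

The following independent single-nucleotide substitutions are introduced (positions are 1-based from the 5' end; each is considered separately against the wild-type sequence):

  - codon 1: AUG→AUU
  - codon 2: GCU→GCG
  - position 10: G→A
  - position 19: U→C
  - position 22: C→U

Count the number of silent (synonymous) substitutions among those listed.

2

Codon 1: AUG (Met) → AUU (Ile) — missense.
Codon 2: GCU (Ala) → GCG (Ala) — synonymous.
Codon 4: GUA (Val) → AUA (Ile) — missense.
Codon 7: UUA (Leu) → CUA (Leu) — synonymous.
Codon 8: CCC (Pro) → UCC (Ser) — missense.
Synonymous: 2 of 5.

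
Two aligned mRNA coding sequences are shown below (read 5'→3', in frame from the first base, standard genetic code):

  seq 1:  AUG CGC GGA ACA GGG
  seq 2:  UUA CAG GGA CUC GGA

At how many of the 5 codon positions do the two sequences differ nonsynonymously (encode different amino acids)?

3

Codon 1: AUG Met / UUA Leu — nonsynonymous.
Codon 2: CGC Arg / CAG Gln — nonsynonymous.
Codon 3: GGA Gly / GGA Gly — identical.
Codon 4: ACA Thr / CUC Leu — nonsynonymous.
Codon 5: GGG Gly / GGA Gly — synonymous.
Nonsynonymous differences: 3.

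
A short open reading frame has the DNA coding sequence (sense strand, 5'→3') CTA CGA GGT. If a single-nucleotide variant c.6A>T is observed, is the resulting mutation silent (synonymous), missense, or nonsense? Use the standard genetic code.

Position 6 falls in codon 2: CGA → Arg.
After the substitution the codon is CGT → Arg.
Both encode Arg, so the change is synonymous.

silent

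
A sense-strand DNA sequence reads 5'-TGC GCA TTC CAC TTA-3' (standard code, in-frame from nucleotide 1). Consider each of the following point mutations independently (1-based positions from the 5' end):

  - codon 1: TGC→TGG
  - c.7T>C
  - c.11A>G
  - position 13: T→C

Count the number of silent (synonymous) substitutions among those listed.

1

Codon 1: TGC (Cys) → TGG (Trp) — missense.
Codon 3: TTC (Phe) → CTC (Leu) — missense.
Codon 4: CAC (His) → CGC (Arg) — missense.
Codon 5: TTA (Leu) → CTA (Leu) — synonymous.
Synonymous: 1 of 4.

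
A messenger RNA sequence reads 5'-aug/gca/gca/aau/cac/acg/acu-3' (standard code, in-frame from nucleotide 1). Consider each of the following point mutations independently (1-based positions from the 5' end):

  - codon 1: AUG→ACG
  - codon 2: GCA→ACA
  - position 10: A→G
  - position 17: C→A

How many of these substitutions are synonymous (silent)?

0

Codon 1: AUG (Met) → ACG (Thr) — missense.
Codon 2: GCA (Ala) → ACA (Thr) — missense.
Codon 4: AAU (Asn) → GAU (Asp) — missense.
Codon 6: ACG (Thr) → AAG (Lys) — missense.
Synonymous: 0 of 4.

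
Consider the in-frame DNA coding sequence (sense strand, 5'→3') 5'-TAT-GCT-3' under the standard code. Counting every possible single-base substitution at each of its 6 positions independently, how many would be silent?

Codon 1 (TAT, Tyr): 1 synonymous substitution.
Codon 2 (GCT, Ala): 3 synonymous substitutions.
Total: 1 + 3 = 4.

4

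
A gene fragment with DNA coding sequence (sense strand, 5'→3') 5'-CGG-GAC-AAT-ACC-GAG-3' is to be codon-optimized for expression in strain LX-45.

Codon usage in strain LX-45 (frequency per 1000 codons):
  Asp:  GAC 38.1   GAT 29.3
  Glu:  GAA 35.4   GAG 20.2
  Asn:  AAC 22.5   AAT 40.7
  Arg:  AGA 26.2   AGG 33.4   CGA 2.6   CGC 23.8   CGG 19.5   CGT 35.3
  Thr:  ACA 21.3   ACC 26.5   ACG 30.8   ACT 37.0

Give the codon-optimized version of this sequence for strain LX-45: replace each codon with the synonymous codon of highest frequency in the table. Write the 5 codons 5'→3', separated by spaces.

Codon 1 (Arg): best is CGT at 35.3.
Codon 2 (Asp): best is GAC at 38.1.
Codon 3 (Asn): best is AAT at 40.7.
Codon 4 (Thr): best is ACT at 37.0.
Codon 5 (Glu): best is GAA at 35.4.

CGT GAC AAT ACT GAA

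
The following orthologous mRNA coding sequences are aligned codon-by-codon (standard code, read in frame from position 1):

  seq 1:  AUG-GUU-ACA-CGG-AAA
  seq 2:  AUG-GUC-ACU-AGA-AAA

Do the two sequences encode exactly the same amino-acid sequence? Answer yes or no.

Codon 1: AUG Met / AUG Met — identical.
Codon 2: GUU Val / GUC Val — synonymous.
Codon 3: ACA Thr / ACU Thr — synonymous.
Codon 4: CGG Arg / AGA Arg — synonymous.
Codon 5: AAA Lys / AAA Lys — identical.
Nonsynonymous differences: 0 → same protein.

yes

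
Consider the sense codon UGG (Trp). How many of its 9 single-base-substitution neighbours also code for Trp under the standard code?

Position 1: none → 0 synonymous.
Position 2: none → 0 synonymous.
Position 3: none → 0 synonymous.
Total: 0 + 0 + 0 = 0.

0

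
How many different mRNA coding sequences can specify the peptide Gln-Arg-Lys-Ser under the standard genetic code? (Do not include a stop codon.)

144

Gln: 2 codons.
Arg: 6 codons.
Lys: 2 codons.
Ser: 6 codons.
2 × 6 × 2 × 6 = 144.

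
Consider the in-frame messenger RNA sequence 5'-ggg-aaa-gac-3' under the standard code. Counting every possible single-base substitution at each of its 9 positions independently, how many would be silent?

5

Codon 1 (GGG, Gly): 3 synonymous substitutions.
Codon 2 (AAA, Lys): 1 synonymous substitution.
Codon 3 (GAC, Asp): 1 synonymous substitution.
Total: 3 + 1 + 1 = 5.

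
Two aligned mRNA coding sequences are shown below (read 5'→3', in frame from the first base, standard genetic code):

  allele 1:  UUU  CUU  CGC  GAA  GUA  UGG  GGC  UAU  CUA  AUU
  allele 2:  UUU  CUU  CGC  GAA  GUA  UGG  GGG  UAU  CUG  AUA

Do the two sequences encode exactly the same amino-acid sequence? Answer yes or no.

Codon 1: UUU Phe / UUU Phe — identical.
Codon 2: CUU Leu / CUU Leu — identical.
Codon 3: CGC Arg / CGC Arg — identical.
Codon 4: GAA Glu / GAA Glu — identical.
Codon 5: GUA Val / GUA Val — identical.
Codon 6: UGG Trp / UGG Trp — identical.
Codon 7: GGC Gly / GGG Gly — synonymous.
Codon 8: UAU Tyr / UAU Tyr — identical.
Codon 9: CUA Leu / CUG Leu — synonymous.
Codon 10: AUU Ile / AUA Ile — synonymous.
Nonsynonymous differences: 0 → same protein.

yes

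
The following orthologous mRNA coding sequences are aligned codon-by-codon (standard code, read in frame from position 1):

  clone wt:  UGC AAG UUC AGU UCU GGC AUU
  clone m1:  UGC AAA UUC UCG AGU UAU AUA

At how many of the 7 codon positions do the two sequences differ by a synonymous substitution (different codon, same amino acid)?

Codon 1: UGC Cys / UGC Cys — identical.
Codon 2: AAG Lys / AAA Lys — synonymous.
Codon 3: UUC Phe / UUC Phe — identical.
Codon 4: AGU Ser / UCG Ser — synonymous.
Codon 5: UCU Ser / AGU Ser — synonymous.
Codon 6: GGC Gly / UAU Tyr — nonsynonymous.
Codon 7: AUU Ile / AUA Ile — synonymous.
Synonymous differences: 4.

4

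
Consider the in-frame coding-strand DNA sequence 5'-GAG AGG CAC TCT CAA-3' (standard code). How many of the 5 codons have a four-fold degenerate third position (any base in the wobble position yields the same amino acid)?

1

Codon 1 GAG (Glu): third position 2-fold.
Codon 2 AGG (Arg): third position 2-fold.
Codon 3 CAC (His): third position 2-fold.
Codon 4 TCT (Ser): third position 4-fold.
Codon 5 CAA (Gln): third position 2-fold.
Four-fold degenerate third positions: 1.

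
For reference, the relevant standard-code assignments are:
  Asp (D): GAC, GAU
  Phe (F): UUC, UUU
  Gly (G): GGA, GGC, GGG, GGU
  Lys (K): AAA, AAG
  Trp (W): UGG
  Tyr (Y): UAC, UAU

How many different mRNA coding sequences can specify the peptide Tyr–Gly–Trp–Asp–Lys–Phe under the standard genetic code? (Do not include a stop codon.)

Tyr: 2 codons.
Gly: 4 codons.
Trp: 1 codon.
Asp: 2 codons.
Lys: 2 codons.
Phe: 2 codons.
2 × 4 × 1 × 2 × 2 × 2 = 64.

64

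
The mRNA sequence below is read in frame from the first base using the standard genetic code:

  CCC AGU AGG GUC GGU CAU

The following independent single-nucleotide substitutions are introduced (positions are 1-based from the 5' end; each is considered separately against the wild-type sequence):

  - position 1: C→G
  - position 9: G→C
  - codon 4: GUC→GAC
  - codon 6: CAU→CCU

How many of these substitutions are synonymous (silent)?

Codon 1: CCC (Pro) → GCC (Ala) — missense.
Codon 3: AGG (Arg) → AGC (Ser) — missense.
Codon 4: GUC (Val) → GAC (Asp) — missense.
Codon 6: CAU (His) → CCU (Pro) — missense.
Synonymous: 0 of 4.

0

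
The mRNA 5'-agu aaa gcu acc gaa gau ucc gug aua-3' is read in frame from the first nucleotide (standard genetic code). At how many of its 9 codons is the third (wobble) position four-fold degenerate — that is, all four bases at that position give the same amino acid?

Codon 1 AGU (Ser): third position 2-fold.
Codon 2 AAA (Lys): third position 2-fold.
Codon 3 GCU (Ala): third position 4-fold.
Codon 4 ACC (Thr): third position 4-fold.
Codon 5 GAA (Glu): third position 2-fold.
Codon 6 GAU (Asp): third position 2-fold.
Codon 7 UCC (Ser): third position 4-fold.
Codon 8 GUG (Val): third position 4-fold.
Codon 9 AUA (Ile): third position 3-fold.
Four-fold degenerate third positions: 4.

4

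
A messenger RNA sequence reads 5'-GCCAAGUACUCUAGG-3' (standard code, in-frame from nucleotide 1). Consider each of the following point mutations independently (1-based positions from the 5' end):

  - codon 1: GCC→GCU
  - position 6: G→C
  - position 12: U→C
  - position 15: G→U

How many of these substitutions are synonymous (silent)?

2

Codon 1: GCC (Ala) → GCU (Ala) — synonymous.
Codon 2: AAG (Lys) → AAC (Asn) — missense.
Codon 4: UCU (Ser) → UCC (Ser) — synonymous.
Codon 5: AGG (Arg) → AGU (Ser) — missense.
Synonymous: 2 of 4.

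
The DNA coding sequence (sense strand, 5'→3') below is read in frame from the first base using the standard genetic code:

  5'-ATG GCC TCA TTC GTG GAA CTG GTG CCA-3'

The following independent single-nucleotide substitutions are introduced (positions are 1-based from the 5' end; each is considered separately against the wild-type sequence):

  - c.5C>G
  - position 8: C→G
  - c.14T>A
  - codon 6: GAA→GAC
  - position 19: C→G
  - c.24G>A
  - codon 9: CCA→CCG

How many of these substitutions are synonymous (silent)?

2

Codon 2: GCC (Ala) → GGC (Gly) — missense.
Codon 3: TCA (Ser) → TGA (Stop) — nonsense.
Codon 5: GTG (Val) → GAG (Glu) — missense.
Codon 6: GAA (Glu) → GAC (Asp) — missense.
Codon 7: CTG (Leu) → GTG (Val) — missense.
Codon 8: GTG (Val) → GTA (Val) — synonymous.
Codon 9: CCA (Pro) → CCG (Pro) — synonymous.
Synonymous: 2 of 7.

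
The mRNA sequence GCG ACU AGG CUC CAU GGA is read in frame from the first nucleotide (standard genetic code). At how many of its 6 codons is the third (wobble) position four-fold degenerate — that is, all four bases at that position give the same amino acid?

4

Codon 1 GCG (Ala): third position 4-fold.
Codon 2 ACU (Thr): third position 4-fold.
Codon 3 AGG (Arg): third position 2-fold.
Codon 4 CUC (Leu): third position 4-fold.
Codon 5 CAU (His): third position 2-fold.
Codon 6 GGA (Gly): third position 4-fold.
Four-fold degenerate third positions: 4.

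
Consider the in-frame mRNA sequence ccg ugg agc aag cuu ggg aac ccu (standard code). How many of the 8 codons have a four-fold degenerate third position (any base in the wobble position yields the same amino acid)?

4

Codon 1 CCG (Pro): third position 4-fold.
Codon 2 UGG (Trp): third position 1-fold.
Codon 3 AGC (Ser): third position 2-fold.
Codon 4 AAG (Lys): third position 2-fold.
Codon 5 CUU (Leu): third position 4-fold.
Codon 6 GGG (Gly): third position 4-fold.
Codon 7 AAC (Asn): third position 2-fold.
Codon 8 CCU (Pro): third position 4-fold.
Four-fold degenerate third positions: 4.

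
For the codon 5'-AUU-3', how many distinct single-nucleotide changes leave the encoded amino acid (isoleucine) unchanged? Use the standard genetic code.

Position 1: none → 0 synonymous.
Position 2: none → 0 synonymous.
Position 3: AUC, AUA → 2 synonymous.
Total: 0 + 0 + 2 = 2.

2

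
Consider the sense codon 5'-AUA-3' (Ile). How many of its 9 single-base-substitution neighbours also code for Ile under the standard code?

Position 1: none → 0 synonymous.
Position 2: none → 0 synonymous.
Position 3: AUU, AUC → 2 synonymous.
Total: 0 + 0 + 2 = 2.

2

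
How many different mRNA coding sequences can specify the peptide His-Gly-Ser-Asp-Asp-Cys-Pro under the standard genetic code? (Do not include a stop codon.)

1536

His: 2 codons.
Gly: 4 codons.
Ser: 6 codons.
Asp: 2 codons.
Asp: 2 codons.
Cys: 2 codons.
Pro: 4 codons.
2 × 4 × 6 × 2 × 2 × 2 × 4 = 1536.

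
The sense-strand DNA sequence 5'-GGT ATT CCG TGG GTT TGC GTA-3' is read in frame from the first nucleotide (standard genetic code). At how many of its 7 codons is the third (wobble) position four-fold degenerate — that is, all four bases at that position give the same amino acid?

Codon 1 GGT (Gly): third position 4-fold.
Codon 2 ATT (Ile): third position 3-fold.
Codon 3 CCG (Pro): third position 4-fold.
Codon 4 TGG (Trp): third position 1-fold.
Codon 5 GTT (Val): third position 4-fold.
Codon 6 TGC (Cys): third position 2-fold.
Codon 7 GTA (Val): third position 4-fold.
Four-fold degenerate third positions: 4.

4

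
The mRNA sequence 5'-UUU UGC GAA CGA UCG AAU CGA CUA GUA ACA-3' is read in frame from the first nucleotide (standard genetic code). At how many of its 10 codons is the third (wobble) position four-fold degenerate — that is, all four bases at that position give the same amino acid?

Codon 1 UUU (Phe): third position 2-fold.
Codon 2 UGC (Cys): third position 2-fold.
Codon 3 GAA (Glu): third position 2-fold.
Codon 4 CGA (Arg): third position 4-fold.
Codon 5 UCG (Ser): third position 4-fold.
Codon 6 AAU (Asn): third position 2-fold.
Codon 7 CGA (Arg): third position 4-fold.
Codon 8 CUA (Leu): third position 4-fold.
Codon 9 GUA (Val): third position 4-fold.
Codon 10 ACA (Thr): third position 4-fold.
Four-fold degenerate third positions: 6.

6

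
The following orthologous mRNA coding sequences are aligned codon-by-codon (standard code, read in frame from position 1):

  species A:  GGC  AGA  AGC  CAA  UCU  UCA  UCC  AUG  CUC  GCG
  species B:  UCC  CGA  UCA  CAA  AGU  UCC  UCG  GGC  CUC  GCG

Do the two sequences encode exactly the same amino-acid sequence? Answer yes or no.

Codon 1: GGC Gly / UCC Ser — nonsynonymous.
Codon 2: AGA Arg / CGA Arg — synonymous.
Codon 3: AGC Ser / UCA Ser — synonymous.
Codon 4: CAA Gln / CAA Gln — identical.
Codon 5: UCU Ser / AGU Ser — synonymous.
Codon 6: UCA Ser / UCC Ser — synonymous.
Codon 7: UCC Ser / UCG Ser — synonymous.
Codon 8: AUG Met / GGC Gly — nonsynonymous.
Codon 9: CUC Leu / CUC Leu — identical.
Codon 10: GCG Ala / GCG Ala — identical.
Nonsynonymous differences: 2 → different protein.

no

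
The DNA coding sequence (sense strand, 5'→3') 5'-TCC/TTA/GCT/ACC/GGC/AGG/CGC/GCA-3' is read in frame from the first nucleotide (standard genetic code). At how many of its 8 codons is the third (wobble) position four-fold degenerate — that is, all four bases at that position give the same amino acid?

Codon 1 TCC (Ser): third position 4-fold.
Codon 2 TTA (Leu): third position 2-fold.
Codon 3 GCT (Ala): third position 4-fold.
Codon 4 ACC (Thr): third position 4-fold.
Codon 5 GGC (Gly): third position 4-fold.
Codon 6 AGG (Arg): third position 2-fold.
Codon 7 CGC (Arg): third position 4-fold.
Codon 8 GCA (Ala): third position 4-fold.
Four-fold degenerate third positions: 6.

6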